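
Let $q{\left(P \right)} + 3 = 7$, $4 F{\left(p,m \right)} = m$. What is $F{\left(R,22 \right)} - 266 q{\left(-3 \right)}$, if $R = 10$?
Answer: $- \frac{2117}{2} \approx -1058.5$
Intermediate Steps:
$F{\left(p,m \right)} = \frac{m}{4}$
$q{\left(P \right)} = 4$ ($q{\left(P \right)} = -3 + 7 = 4$)
$F{\left(R,22 \right)} - 266 q{\left(-3 \right)} = \frac{1}{4} \cdot 22 - 1064 = \frac{11}{2} - 1064 = - \frac{2117}{2}$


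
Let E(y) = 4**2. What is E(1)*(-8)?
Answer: -128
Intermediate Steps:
E(y) = 16
E(1)*(-8) = 16*(-8) = -128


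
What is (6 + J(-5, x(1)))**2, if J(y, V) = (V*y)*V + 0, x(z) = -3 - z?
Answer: 5476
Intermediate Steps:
J(y, V) = y*V**2 (J(y, V) = y*V**2 + 0 = y*V**2)
(6 + J(-5, x(1)))**2 = (6 - 5*(-3 - 1*1)**2)**2 = (6 - 5*(-3 - 1)**2)**2 = (6 - 5*(-4)**2)**2 = (6 - 5*16)**2 = (6 - 80)**2 = (-74)**2 = 5476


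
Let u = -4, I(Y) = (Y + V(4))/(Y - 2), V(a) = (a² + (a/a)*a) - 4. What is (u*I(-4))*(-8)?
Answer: -64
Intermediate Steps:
V(a) = -4 + a + a² (V(a) = (a² + 1*a) - 4 = (a² + a) - 4 = (a + a²) - 4 = -4 + a + a²)
I(Y) = (16 + Y)/(-2 + Y) (I(Y) = (Y + (-4 + 4 + 4²))/(Y - 2) = (Y + (-4 + 4 + 16))/(-2 + Y) = (Y + 16)/(-2 + Y) = (16 + Y)/(-2 + Y))
(u*I(-4))*(-8) = -4*(16 - 4)/(-2 - 4)*(-8) = -4*12/(-6)*(-8) = -(-2)*12/3*(-8) = -4*(-2)*(-8) = 8*(-8) = -64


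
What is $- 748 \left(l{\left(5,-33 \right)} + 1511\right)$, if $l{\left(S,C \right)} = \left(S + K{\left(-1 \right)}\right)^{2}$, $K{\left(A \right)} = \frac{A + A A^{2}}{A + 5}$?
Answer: $-1145375$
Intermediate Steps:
$K{\left(A \right)} = \frac{A + A^{3}}{5 + A}$
$l{\left(S,C \right)} = \left(- \frac{1}{2} + S\right)^{2}$ ($l{\left(S,C \right)} = \left(S + \frac{-1 + \left(-1\right)^{3}}{5 - 1}\right)^{2} = \left(S + \frac{-1 - 1}{4}\right)^{2} = \left(S + \frac{1}{4} \left(-2\right)\right)^{2} = \left(S - \frac{1}{2}\right)^{2} = \left(- \frac{1}{2} + S\right)^{2}$)
$- 748 \left(l{\left(5,-33 \right)} + 1511\right) = - 748 \left(\frac{\left(-1 + 2 \cdot 5\right)^{2}}{4} + 1511\right) = - 748 \left(\frac{\left(-1 + 10\right)^{2}}{4} + 1511\right) = - 748 \left(\frac{9^{2}}{4} + 1511\right) = - 748 \left(\frac{1}{4} \cdot 81 + 1511\right) = - 748 \left(\frac{81}{4} + 1511\right) = \left(-748\right) \frac{6125}{4} = -1145375$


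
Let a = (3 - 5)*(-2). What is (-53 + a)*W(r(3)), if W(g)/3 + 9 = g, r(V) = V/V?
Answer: 1176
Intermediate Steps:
r(V) = 1
W(g) = -27 + 3*g
a = 4 (a = -2*(-2) = 4)
(-53 + a)*W(r(3)) = (-53 + 4)*(-27 + 3*1) = -49*(-27 + 3) = -49*(-24) = 1176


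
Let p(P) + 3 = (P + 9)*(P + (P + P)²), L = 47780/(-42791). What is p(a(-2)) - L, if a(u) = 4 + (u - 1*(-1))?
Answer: 19945595/42791 ≈ 466.12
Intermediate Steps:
a(u) = 5 + u (a(u) = 4 + (u + 1) = 4 + (1 + u) = 5 + u)
L = -47780/42791 (L = 47780*(-1/42791) = -47780/42791 ≈ -1.1166)
p(P) = -3 + (9 + P)*(P + 4*P²) (p(P) = -3 + (P + 9)*(P + (P + P)²) = -3 + (9 + P)*(P + (2*P)²) = -3 + (9 + P)*(P + 4*P²))
p(a(-2)) - L = (-3 + 4*(5 - 2)³ + 9*(5 - 2) + 37*(5 - 2)²) - 1*(-47780/42791) = (-3 + 4*3³ + 9*3 + 37*3²) + 47780/42791 = (-3 + 4*27 + 27 + 37*9) + 47780/42791 = (-3 + 108 + 27 + 333) + 47780/42791 = 465 + 47780/42791 = 19945595/42791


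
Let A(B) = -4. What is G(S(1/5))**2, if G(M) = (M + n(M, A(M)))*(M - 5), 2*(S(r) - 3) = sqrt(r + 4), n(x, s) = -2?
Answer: 781/400 + 19*sqrt(105)/100 ≈ 3.8994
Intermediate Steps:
S(r) = 3 + sqrt(4 + r)/2 (S(r) = 3 + sqrt(r + 4)/2 = 3 + sqrt(4 + r)/2)
G(M) = (-5 + M)*(-2 + M) (G(M) = (M - 2)*(M - 5) = (-2 + M)*(-5 + M) = (-5 + M)*(-2 + M))
G(S(1/5))**2 = (10 + (3 + sqrt(4 + 1/5)/2)**2 - 7*(3 + sqrt(4 + 1/5)/2))**2 = (10 + (3 + sqrt(21/5)/2)**2 - 7*(3 + sqrt(21/5)/2))**2 = (10 + (3 + (sqrt(105)/5)/2)**2 - 7*(3 + (sqrt(105)/5)/2))**2 = (10 + (3 + sqrt(105)/10)**2 - 7*(3 + sqrt(105)/10))**2 = (10 + (3 + sqrt(105)/10)**2 + (-21 - 7*sqrt(105)/10))**2 = (-11 + (3 + sqrt(105)/10)**2 - 7*sqrt(105)/10)**2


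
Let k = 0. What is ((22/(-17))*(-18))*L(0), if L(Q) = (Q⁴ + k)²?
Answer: 0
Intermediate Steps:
L(Q) = Q⁸ (L(Q) = (Q⁴ + 0)² = (Q⁴)² = Q⁸)
((22/(-17))*(-18))*L(0) = ((22/(-17))*(-18))*0⁸ = ((22*(-1/17))*(-18))*0 = -22/17*(-18)*0 = (396/17)*0 = 0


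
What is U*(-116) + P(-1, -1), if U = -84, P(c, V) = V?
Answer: 9743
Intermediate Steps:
U*(-116) + P(-1, -1) = -84*(-116) - 1 = 9744 - 1 = 9743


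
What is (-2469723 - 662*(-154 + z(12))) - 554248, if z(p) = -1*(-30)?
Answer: -2941883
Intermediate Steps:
z(p) = 30
(-2469723 - 662*(-154 + z(12))) - 554248 = (-2469723 - 662*(-154 + 30)) - 554248 = (-2469723 - 662*(-124)) - 554248 = (-2469723 + 82088) - 554248 = -2387635 - 554248 = -2941883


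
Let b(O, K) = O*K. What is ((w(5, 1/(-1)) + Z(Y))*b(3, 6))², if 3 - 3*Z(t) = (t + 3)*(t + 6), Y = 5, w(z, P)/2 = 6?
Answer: 86436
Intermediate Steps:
b(O, K) = K*O
w(z, P) = 12 (w(z, P) = 2*6 = 12)
Z(t) = 1 - (3 + t)*(6 + t)/3 (Z(t) = 1 - (t + 3)*(t + 6)/3 = 1 - (3 + t)*(6 + t)/3)
((w(5, 1/(-1)) + Z(Y))*b(3, 6))² = ((12 + (-5 - 3*5 - ⅓*5²))*(6*3))² = ((12 + (-5 - 15 - ⅓*25))*18)² = ((12 + (-5 - 15 - 25/3))*18)² = ((12 - 85/3)*18)² = (-49/3*18)² = (-294)² = 86436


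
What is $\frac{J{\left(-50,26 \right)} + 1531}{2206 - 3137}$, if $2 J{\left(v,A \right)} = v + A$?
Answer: $- \frac{31}{19} \approx -1.6316$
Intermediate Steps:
$J{\left(v,A \right)} = \frac{A}{2} + \frac{v}{2}$ ($J{\left(v,A \right)} = \frac{v + A}{2} = \frac{A + v}{2} = \frac{A}{2} + \frac{v}{2}$)
$\frac{J{\left(-50,26 \right)} + 1531}{2206 - 3137} = \frac{\left(\frac{1}{2} \cdot 26 + \frac{1}{2} \left(-50\right)\right) + 1531}{2206 - 3137} = \frac{\left(13 - 25\right) + 1531}{-931} = \left(-12 + 1531\right) \left(- \frac{1}{931}\right) = 1519 \left(- \frac{1}{931}\right) = - \frac{31}{19}$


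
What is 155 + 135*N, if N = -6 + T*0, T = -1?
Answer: -655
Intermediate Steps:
N = -6 (N = -6 - 1*0 = -6 + 0 = -6)
155 + 135*N = 155 + 135*(-6) = 155 - 810 = -655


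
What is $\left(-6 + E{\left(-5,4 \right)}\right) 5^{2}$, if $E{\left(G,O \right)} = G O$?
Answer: $-650$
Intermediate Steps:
$\left(-6 + E{\left(-5,4 \right)}\right) 5^{2} = \left(-6 - 20\right) 5^{2} = \left(-6 - 20\right) 25 = \left(-26\right) 25 = -650$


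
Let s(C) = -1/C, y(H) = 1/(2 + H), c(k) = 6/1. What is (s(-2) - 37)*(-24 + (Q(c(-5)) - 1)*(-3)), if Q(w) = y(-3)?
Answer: 657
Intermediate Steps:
c(k) = 6 (c(k) = 6*1 = 6)
Q(w) = -1 (Q(w) = 1/(2 - 3) = 1/(-1) = -1)
(s(-2) - 37)*(-24 + (Q(c(-5)) - 1)*(-3)) = (-1/(-2) - 37)*(-24 + (-1 - 1)*(-3)) = (-1*(-½) - 37)*(-24 - 2*(-3)) = (½ - 37)*(-24 + 6) = -73/2*(-18) = 657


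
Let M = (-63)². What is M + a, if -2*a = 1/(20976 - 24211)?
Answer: 25679431/6470 ≈ 3969.0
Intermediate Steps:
M = 3969
a = 1/6470 (a = -1/(2*(20976 - 24211)) = -½/(-3235) = -½*(-1/3235) = 1/6470 ≈ 0.00015456)
M + a = 3969 + 1/6470 = 25679431/6470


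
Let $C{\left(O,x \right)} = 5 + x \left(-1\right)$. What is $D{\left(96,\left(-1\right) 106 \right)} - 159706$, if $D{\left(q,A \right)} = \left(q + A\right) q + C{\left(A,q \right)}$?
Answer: $-160757$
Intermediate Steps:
$C{\left(O,x \right)} = 5 - x$
$D{\left(q,A \right)} = 5 - q + q \left(A + q\right)$ ($D{\left(q,A \right)} = \left(q + A\right) q - \left(-5 + q\right) = \left(A + q\right) q - \left(-5 + q\right) = q \left(A + q\right) - \left(-5 + q\right) = 5 - q + q \left(A + q\right)$)
$D{\left(96,\left(-1\right) 106 \right)} - 159706 = \left(5 + 96^{2} - 96 + \left(-1\right) 106 \cdot 96\right) - 159706 = \left(5 + 9216 - 96 - 10176\right) - 159706 = -1051 - 159706 = -160757$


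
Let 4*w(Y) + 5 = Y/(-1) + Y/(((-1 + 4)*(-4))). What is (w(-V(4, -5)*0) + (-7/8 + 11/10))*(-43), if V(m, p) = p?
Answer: 1763/40 ≈ 44.075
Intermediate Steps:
w(Y) = -5/4 - 13*Y/48 (w(Y) = -5/4 + (Y/(-1) + Y/(((-1 + 4)*(-4))))/4 = -5/4 + (Y*(-1) + Y/((3*(-4))))/4 = -5/4 + (-Y + Y/(-12))/4 = -5/4 + (-Y + Y*(-1/12))/4 = -5/4 + (-Y - Y/12)/4 = -5/4 + (-13*Y/12)/4 = -5/4 - 13*Y/48)
(w(-V(4, -5)*0) + (-7/8 + 11/10))*(-43) = ((-5/4 - 13*(-1*(-5))*0/48) + (-7/8 + 11/10))*(-43) = ((-5/4 - 65*0/48) + (-7*⅛ + 11*(⅒)))*(-43) = ((-5/4 - 13/48*0) + (-7/8 + 11/10))*(-43) = ((-5/4 + 0) + 9/40)*(-43) = (-5/4 + 9/40)*(-43) = -41/40*(-43) = 1763/40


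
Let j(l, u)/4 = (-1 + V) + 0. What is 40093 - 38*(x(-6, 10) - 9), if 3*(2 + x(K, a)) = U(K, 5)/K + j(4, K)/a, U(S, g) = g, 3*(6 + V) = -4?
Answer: 365074/9 ≈ 40564.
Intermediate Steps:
V = -22/3 (V = -6 + (⅓)*(-4) = -6 - 4/3 = -22/3 ≈ -7.3333)
j(l, u) = -100/3 (j(l, u) = 4*((-1 - 22/3) + 0) = 4*(-25/3 + 0) = 4*(-25/3) = -100/3)
x(K, a) = -2 - 100/(9*a) + 5/(3*K) (x(K, a) = -2 + (5/K - 100/(3*a))/3 = -2 + (-100/(9*a) + 5/(3*K)) = -2 - 100/(9*a) + 5/(3*K))
40093 - 38*(x(-6, 10) - 9) = 40093 - 38*((-2 - 100/9/10 + (5/3)/(-6)) - 9) = 40093 - 38*((-2 - 100/9*⅒ + (5/3)*(-⅙)) - 9) = 40093 - 38*((-2 - 10/9 - 5/18) - 9) = 40093 - 38*(-61/18 - 9) = 40093 - 38*(-223)/18 = 40093 - 1*(-4237/9) = 40093 + 4237/9 = 365074/9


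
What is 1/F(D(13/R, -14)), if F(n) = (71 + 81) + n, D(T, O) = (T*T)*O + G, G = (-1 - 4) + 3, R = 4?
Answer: 8/17 ≈ 0.47059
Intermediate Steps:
G = -2 (G = -5 + 3 = -2)
D(T, O) = -2 + O*T**2 (D(T, O) = (T*T)*O - 2 = T**2*O - 2 = O*T**2 - 2 = -2 + O*T**2)
F(n) = 152 + n
1/F(D(13/R, -14)) = 1/(152 + (-2 - 14*(13/4)**2)) = 1/(152 + (-2 - 14*169/16)) = 1/(152 + (-2 - 1183/8)) = 1/(152 - 1199/8) = 1/(17/8) = 8/17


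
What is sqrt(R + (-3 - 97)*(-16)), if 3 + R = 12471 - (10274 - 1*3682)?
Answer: 2*sqrt(1869) ≈ 86.464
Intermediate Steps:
R = 5876 (R = -3 + (12471 - (10274 - 1*3682)) = -3 + (12471 - (10274 - 3682)) = -3 + (12471 - 1*6592) = -3 + (12471 - 6592) = -3 + 5879 = 5876)
sqrt(R + (-3 - 97)*(-16)) = sqrt(5876 + (-3 - 97)*(-16)) = sqrt(5876 - 100*(-16)) = sqrt(5876 + 1600) = sqrt(7476) = 2*sqrt(1869)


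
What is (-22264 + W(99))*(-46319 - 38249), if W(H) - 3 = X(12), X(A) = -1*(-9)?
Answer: 1881807136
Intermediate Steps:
X(A) = 9
W(H) = 12 (W(H) = 3 + 9 = 12)
(-22264 + W(99))*(-46319 - 38249) = (-22264 + 12)*(-46319 - 38249) = -22252*(-84568) = 1881807136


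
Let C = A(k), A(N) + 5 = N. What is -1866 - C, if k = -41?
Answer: -1820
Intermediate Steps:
A(N) = -5 + N
C = -46 (C = -5 - 41 = -46)
-1866 - C = -1866 - 1*(-46) = -1866 + 46 = -1820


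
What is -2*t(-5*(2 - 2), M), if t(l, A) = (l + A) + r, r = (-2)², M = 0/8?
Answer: -8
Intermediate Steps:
M = 0 (M = 0*(⅛) = 0)
r = 4
t(l, A) = 4 + A + l (t(l, A) = (l + A) + 4 = (A + l) + 4 = 4 + A + l)
-2*t(-5*(2 - 2), M) = -2*(4 + 0 - 5*(2 - 2)) = -2*(4 + 0 - 5*0) = -2*(4 + 0 + 0) = -2*4 = -8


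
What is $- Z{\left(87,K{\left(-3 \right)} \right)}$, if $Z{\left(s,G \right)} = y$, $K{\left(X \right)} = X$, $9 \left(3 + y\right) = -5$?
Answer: $\frac{32}{9} \approx 3.5556$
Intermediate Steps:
$y = - \frac{32}{9}$ ($y = -3 + \frac{1}{9} \left(-5\right) = -3 - \frac{5}{9} = - \frac{32}{9} \approx -3.5556$)
$Z{\left(s,G \right)} = - \frac{32}{9}$
$- Z{\left(87,K{\left(-3 \right)} \right)} = \left(-1\right) \left(- \frac{32}{9}\right) = \frac{32}{9}$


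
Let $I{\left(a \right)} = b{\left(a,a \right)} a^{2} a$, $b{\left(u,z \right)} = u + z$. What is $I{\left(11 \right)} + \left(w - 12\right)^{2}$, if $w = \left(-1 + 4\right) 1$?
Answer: $29363$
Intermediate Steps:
$w = 3$ ($w = 3 \cdot 1 = 3$)
$I{\left(a \right)} = 2 a^{4}$ ($I{\left(a \right)} = \left(a + a\right) a^{2} a = 2 a a^{2} a = 2 a^{3} a = 2 a^{4}$)
$I{\left(11 \right)} + \left(w - 12\right)^{2} = 2 \cdot 11^{4} + \left(3 - 12\right)^{2} = 2 \cdot 14641 + \left(3 - 12\right)^{2} = 29282 + \left(-9\right)^{2} = 29282 + 81 = 29363$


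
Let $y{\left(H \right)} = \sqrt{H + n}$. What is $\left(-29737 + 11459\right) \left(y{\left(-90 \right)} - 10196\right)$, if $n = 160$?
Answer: $186362488 - 18278 \sqrt{70} \approx 1.8621 \cdot 10^{8}$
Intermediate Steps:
$y{\left(H \right)} = \sqrt{160 + H}$ ($y{\left(H \right)} = \sqrt{H + 160} = \sqrt{160 + H}$)
$\left(-29737 + 11459\right) \left(y{\left(-90 \right)} - 10196\right) = \left(-29737 + 11459\right) \left(\sqrt{160 - 90} - 10196\right) = - 18278 \left(\sqrt{70} - 10196\right) = - 18278 \left(-10196 + \sqrt{70}\right) = 186362488 - 18278 \sqrt{70}$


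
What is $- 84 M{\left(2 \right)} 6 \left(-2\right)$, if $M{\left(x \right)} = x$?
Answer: $2016$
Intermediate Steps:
$- 84 M{\left(2 \right)} 6 \left(-2\right) = \left(-84\right) 2 \cdot 6 \left(-2\right) = \left(-168\right) \left(-12\right) = 2016$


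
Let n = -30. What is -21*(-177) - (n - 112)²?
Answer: -16447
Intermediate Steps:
-21*(-177) - (n - 112)² = -21*(-177) - (-30 - 112)² = 3717 - 1*(-142)² = 3717 - 1*20164 = 3717 - 20164 = -16447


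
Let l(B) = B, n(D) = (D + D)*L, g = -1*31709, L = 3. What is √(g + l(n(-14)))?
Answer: I*√31793 ≈ 178.31*I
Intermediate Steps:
g = -31709
n(D) = 6*D (n(D) = (D + D)*3 = (2*D)*3 = 6*D)
√(g + l(n(-14))) = √(-31709 + 6*(-14)) = √(-31709 - 84) = √(-31793) = I*√31793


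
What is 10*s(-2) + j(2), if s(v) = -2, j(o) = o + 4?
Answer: -14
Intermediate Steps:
j(o) = 4 + o
10*s(-2) + j(2) = 10*(-2) + (4 + 2) = -20 + 6 = -14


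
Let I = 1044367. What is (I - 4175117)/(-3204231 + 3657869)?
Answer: -1565375/226819 ≈ -6.9014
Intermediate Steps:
(I - 4175117)/(-3204231 + 3657869) = (1044367 - 4175117)/(-3204231 + 3657869) = -3130750/453638 = -3130750*1/453638 = -1565375/226819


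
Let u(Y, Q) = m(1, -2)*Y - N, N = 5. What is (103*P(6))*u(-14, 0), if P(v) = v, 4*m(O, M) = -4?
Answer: 5562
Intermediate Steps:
m(O, M) = -1 (m(O, M) = (¼)*(-4) = -1)
u(Y, Q) = -5 - Y (u(Y, Q) = -Y - 1*5 = -Y - 5 = -5 - Y)
(103*P(6))*u(-14, 0) = (103*6)*(-5 - 1*(-14)) = 618*(-5 + 14) = 618*9 = 5562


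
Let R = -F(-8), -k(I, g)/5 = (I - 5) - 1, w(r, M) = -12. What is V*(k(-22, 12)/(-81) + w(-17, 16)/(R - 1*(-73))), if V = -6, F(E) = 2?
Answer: 21824/1917 ≈ 11.384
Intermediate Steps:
k(I, g) = 30 - 5*I (k(I, g) = -5*((I - 5) - 1) = -5*((-5 + I) - 1) = -5*(-6 + I) = 30 - 5*I)
R = -2 (R = -1*2 = -2)
V*(k(-22, 12)/(-81) + w(-17, 16)/(R - 1*(-73))) = -6*((30 - 5*(-22))/(-81) - 12/(-2 - 1*(-73))) = -6*((30 + 110)*(-1/81) - 12/(-2 + 73)) = -6*(140*(-1/81) - 12/71) = -6*(-140/81 - 12*1/71) = -6*(-140/81 - 12/71) = -6*(-10912/5751) = 21824/1917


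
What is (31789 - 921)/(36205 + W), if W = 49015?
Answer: 7717/21305 ≈ 0.36222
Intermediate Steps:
(31789 - 921)/(36205 + W) = (31789 - 921)/(36205 + 49015) = 30868/85220 = 30868*(1/85220) = 7717/21305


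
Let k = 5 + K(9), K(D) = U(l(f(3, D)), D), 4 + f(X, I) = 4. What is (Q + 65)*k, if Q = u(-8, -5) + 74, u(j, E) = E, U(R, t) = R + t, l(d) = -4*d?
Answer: 1876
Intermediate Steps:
f(X, I) = 0 (f(X, I) = -4 + 4 = 0)
K(D) = D (K(D) = -4*0 + D = 0 + D = D)
k = 14 (k = 5 + 9 = 14)
Q = 69 (Q = -5 + 74 = 69)
(Q + 65)*k = (69 + 65)*14 = 134*14 = 1876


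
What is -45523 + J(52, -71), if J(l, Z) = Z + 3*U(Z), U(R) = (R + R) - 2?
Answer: -46026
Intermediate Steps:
U(R) = -2 + 2*R (U(R) = 2*R - 2 = -2 + 2*R)
J(l, Z) = -6 + 7*Z (J(l, Z) = Z + 3*(-2 + 2*Z) = Z + (-6 + 6*Z) = -6 + 7*Z)
-45523 + J(52, -71) = -45523 + (-6 + 7*(-71)) = -45523 + (-6 - 497) = -45523 - 503 = -46026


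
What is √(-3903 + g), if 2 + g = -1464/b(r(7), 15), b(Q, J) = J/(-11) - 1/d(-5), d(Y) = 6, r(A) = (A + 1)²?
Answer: 11*I*√248561/101 ≈ 54.299*I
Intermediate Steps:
r(A) = (1 + A)²
b(Q, J) = -⅙ - J/11 (b(Q, J) = J/(-11) - 1/6 = J*(-1/11) - 1*⅙ = -J/11 - ⅙ = -⅙ - J/11)
g = 96422/101 (g = -2 - 1464/(-⅙ - 1/11*15) = -2 - 1464/(-⅙ - 15/11) = -2 - 1464/(-101/66) = -2 - 1464*(-66/101) = -2 + 96624/101 = 96422/101 ≈ 954.67)
√(-3903 + g) = √(-3903 + 96422/101) = √(-297781/101) = 11*I*√248561/101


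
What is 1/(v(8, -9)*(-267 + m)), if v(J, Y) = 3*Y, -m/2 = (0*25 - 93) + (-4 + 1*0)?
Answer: 1/1971 ≈ 0.00050736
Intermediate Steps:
m = 194 (m = -2*((0*25 - 93) + (-4 + 1*0)) = -2*((0 - 93) + (-4 + 0)) = -2*(-93 - 4) = -2*(-97) = 194)
1/(v(8, -9)*(-267 + m)) = 1/((3*(-9))*(-267 + 194)) = 1/(-27*(-73)) = 1/1971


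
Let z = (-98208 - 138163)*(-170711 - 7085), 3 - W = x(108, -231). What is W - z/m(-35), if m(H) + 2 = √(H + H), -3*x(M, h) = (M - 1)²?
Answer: 126077878894/111 + 21012909158*I*√70/37 ≈ 1.1358e+9 + 4.7515e+9*I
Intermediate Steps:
x(M, h) = -(-1 + M)²/3 (x(M, h) = -(M - 1)²/3 = -(-1 + M)²/3)
m(H) = -2 + √2*√H (m(H) = -2 + √(H + H) = -2 + √(2*H) = -2 + √2*√H)
W = 11458/3 (W = 3 - (-1)*(-1 + 108)²/3 = 3 - (-1)*107²/3 = 3 - (-1)*11449/3 = 3 - 1*(-11449/3) = 3 + 11449/3 = 11458/3 ≈ 3819.3)
z = 42025818316 (z = -236371*(-177796) = 42025818316)
W - z/m(-35) = 11458/3 - 42025818316/(-2 + √2*√(-35)) = 11458/3 - 42025818316/(-2 + √2*(I*√35)) = 11458/3 - 42025818316/(-2 + I*√70)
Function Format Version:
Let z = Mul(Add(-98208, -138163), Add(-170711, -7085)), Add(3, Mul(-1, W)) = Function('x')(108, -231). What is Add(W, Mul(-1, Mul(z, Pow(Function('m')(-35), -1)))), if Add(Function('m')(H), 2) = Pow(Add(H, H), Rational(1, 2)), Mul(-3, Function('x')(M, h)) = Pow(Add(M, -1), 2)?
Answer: Add(Rational(126077878894, 111), Mul(Rational(21012909158, 37), I, Pow(70, Rational(1, 2)))) ≈ Add(1.1358e+9, Mul(4.7515e+9, I))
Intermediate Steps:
Function('x')(M, h) = Mul(Rational(-1, 3), Pow(Add(-1, M), 2)) (Function('x')(M, h) = Mul(Rational(-1, 3), Pow(Add(M, -1), 2)) = Mul(Rational(-1, 3), Pow(Add(-1, M), 2)))
Function('m')(H) = Add(-2, Mul(Pow(2, Rational(1, 2)), Pow(H, Rational(1, 2)))) (Function('m')(H) = Add(-2, Pow(Add(H, H), Rational(1, 2))) = Add(-2, Pow(Mul(2, H), Rational(1, 2))) = Add(-2, Mul(Pow(2, Rational(1, 2)), Pow(H, Rational(1, 2)))))
W = Rational(11458, 3) (W = Add(3, Mul(-1, Mul(Rational(-1, 3), Pow(Add(-1, 108), 2)))) = Add(3, Mul(-1, Mul(Rational(-1, 3), Pow(107, 2)))) = Add(3, Mul(-1, Mul(Rational(-1, 3), 11449))) = Add(3, Mul(-1, Rational(-11449, 3))) = Add(3, Rational(11449, 3)) = Rational(11458, 3) ≈ 3819.3)
z = 42025818316 (z = Mul(-236371, -177796) = 42025818316)
Add(W, Mul(-1, Mul(z, Pow(Function('m')(-35), -1)))) = Add(Rational(11458, 3), Mul(-1, Mul(42025818316, Pow(Add(-2, Mul(Pow(2, Rational(1, 2)), Pow(-35, Rational(1, 2)))), -1)))) = Add(Rational(11458, 3), Mul(-1, Mul(42025818316, Pow(Add(-2, Mul(Pow(2, Rational(1, 2)), Mul(I, Pow(35, Rational(1, 2))))), -1)))) = Add(Rational(11458, 3), Mul(-1, Mul(42025818316, Pow(Add(-2, Mul(I, Pow(70, Rational(1, 2)))), -1)))) = Add(Rational(11458, 3), Mul(-42025818316, Pow(Add(-2, Mul(I, Pow(70, Rational(1, 2)))), -1)))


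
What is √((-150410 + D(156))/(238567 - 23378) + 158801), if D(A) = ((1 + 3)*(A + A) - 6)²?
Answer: √7353787231027627/215189 ≈ 398.51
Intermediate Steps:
D(A) = (-6 + 8*A)² (D(A) = (4*(2*A) - 6)² = (8*A - 6)² = (-6 + 8*A)²)
√((-150410 + D(156))/(238567 - 23378) + 158801) = √((-150410 + 4*(-3 + 4*156)²)/(238567 - 23378) + 158801) = √((-150410 + 4*(-3 + 624)²)/215189 + 158801) = √((-150410 + 4*621²)*(1/215189) + 158801) = √((-150410 + 4*385641)*(1/215189) + 158801) = √((-150410 + 1542564)*(1/215189) + 158801) = √(1392154*(1/215189) + 158801) = √(1392154/215189 + 158801) = √(34173620543/215189) = √7353787231027627/215189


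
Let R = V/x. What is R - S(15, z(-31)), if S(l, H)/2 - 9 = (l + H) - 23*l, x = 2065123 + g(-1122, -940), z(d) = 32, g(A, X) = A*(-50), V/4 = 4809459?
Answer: 1245304730/2121223 ≈ 587.07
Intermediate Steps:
V = 19237836 (V = 4*4809459 = 19237836)
g(A, X) = -50*A
x = 2121223 (x = 2065123 - 50*(-1122) = 2065123 + 56100 = 2121223)
R = 19237836/2121223 ≈ 9.0692
S(l, H) = 18 - 44*l + 2*H (S(l, H) = 18 + 2*((l + H) - 23*l) = 18 + 2*((H + l) - 23*l) = 18 + 2*(H - 22*l) = 18 + (-44*l + 2*H) = 18 - 44*l + 2*H)
R - S(15, z(-31)) = 19237836/2121223 - (18 - 44*15 + 2*32) = 19237836/2121223 - (18 - 660 + 64) = 19237836/2121223 - 1*(-578) = 19237836/2121223 + 578 = 1245304730/2121223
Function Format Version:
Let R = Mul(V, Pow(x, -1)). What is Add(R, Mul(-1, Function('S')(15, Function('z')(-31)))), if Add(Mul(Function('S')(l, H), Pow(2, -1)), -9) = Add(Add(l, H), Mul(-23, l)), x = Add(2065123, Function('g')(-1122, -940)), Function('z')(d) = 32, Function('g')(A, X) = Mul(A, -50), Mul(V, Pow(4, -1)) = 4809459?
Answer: Rational(1245304730, 2121223) ≈ 587.07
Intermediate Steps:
V = 19237836 (V = Mul(4, 4809459) = 19237836)
Function('g')(A, X) = Mul(-50, A)
x = 2121223 (x = Add(2065123, Mul(-50, -1122)) = Add(2065123, 56100) = 2121223)
R = Rational(19237836, 2121223) (R = Mul(19237836, Pow(2121223, -1)) = Mul(19237836, Rational(1, 2121223)) = Rational(19237836, 2121223) ≈ 9.0692)
Function('S')(l, H) = Add(18, Mul(-44, l), Mul(2, H)) (Function('S')(l, H) = Add(18, Mul(2, Add(Add(l, H), Mul(-23, l)))) = Add(18, Mul(2, Add(Add(H, l), Mul(-23, l)))) = Add(18, Mul(2, Add(H, Mul(-22, l)))) = Add(18, Add(Mul(-44, l), Mul(2, H))) = Add(18, Mul(-44, l), Mul(2, H)))
Add(R, Mul(-1, Function('S')(15, Function('z')(-31)))) = Add(Rational(19237836, 2121223), Mul(-1, Add(18, Mul(-44, 15), Mul(2, 32)))) = Add(Rational(19237836, 2121223), Mul(-1, Add(18, -660, 64))) = Add(Rational(19237836, 2121223), Mul(-1, -578)) = Add(Rational(19237836, 2121223), 578) = Rational(1245304730, 2121223)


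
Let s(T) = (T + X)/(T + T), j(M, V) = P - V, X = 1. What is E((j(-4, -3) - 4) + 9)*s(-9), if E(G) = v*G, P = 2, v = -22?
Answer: -880/9 ≈ -97.778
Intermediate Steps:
j(M, V) = 2 - V
E(G) = -22*G
s(T) = (1 + T)/(2*T) (s(T) = (T + 1)/(T + T) = (1 + T)/((2*T)) = (1 + T)*(1/(2*T)) = (1 + T)/(2*T))
E((j(-4, -3) - 4) + 9)*s(-9) = (-22*(((2 - 1*(-3)) - 4) + 9))*((½)*(1 - 9)/(-9)) = (-22*(((2 + 3) - 4) + 9))*((½)*(-⅑)*(-8)) = -22*((5 - 4) + 9)*(4/9) = -22*(1 + 9)*(4/9) = -22*10*(4/9) = -220*4/9 = -880/9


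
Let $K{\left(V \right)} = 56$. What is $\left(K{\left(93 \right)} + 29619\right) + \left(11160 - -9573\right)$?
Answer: $50408$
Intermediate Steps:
$\left(K{\left(93 \right)} + 29619\right) + \left(11160 - -9573\right) = \left(56 + 29619\right) + \left(11160 - -9573\right) = 29675 + \left(11160 + 9573\right) = 29675 + 20733 = 50408$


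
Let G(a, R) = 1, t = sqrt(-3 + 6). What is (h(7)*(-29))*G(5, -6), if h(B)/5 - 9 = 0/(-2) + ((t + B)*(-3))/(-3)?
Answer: -2320 - 145*sqrt(3) ≈ -2571.1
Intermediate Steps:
t = sqrt(3) ≈ 1.7320
h(B) = 45 + 5*B + 5*sqrt(3) (h(B) = 45 + 5*(0/(-2) + ((sqrt(3) + B)*(-3))/(-3)) = 45 + 5*(0*(-1/2) + ((B + sqrt(3))*(-3))*(-1/3)) = 45 + 5*(0 + (-3*B - 3*sqrt(3))*(-1/3)) = 45 + 5*(0 + (B + sqrt(3))) = 45 + 5*(B + sqrt(3)) = 45 + (5*B + 5*sqrt(3)) = 45 + 5*B + 5*sqrt(3))
(h(7)*(-29))*G(5, -6) = ((45 + 5*7 + 5*sqrt(3))*(-29))*1 = ((45 + 35 + 5*sqrt(3))*(-29))*1 = ((80 + 5*sqrt(3))*(-29))*1 = (-2320 - 145*sqrt(3))*1 = -2320 - 145*sqrt(3)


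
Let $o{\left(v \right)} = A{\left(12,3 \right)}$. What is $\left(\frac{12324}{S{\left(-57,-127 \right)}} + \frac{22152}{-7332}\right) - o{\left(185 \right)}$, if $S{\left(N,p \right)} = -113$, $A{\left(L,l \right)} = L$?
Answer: $- \frac{659006}{5311} \approx -124.08$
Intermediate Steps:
$o{\left(v \right)} = 12$
$\left(\frac{12324}{S{\left(-57,-127 \right)}} + \frac{22152}{-7332}\right) - o{\left(185 \right)} = \left(\frac{12324}{-113} + \frac{22152}{-7332}\right) - 12 = \left(12324 \left(- \frac{1}{113}\right) + 22152 \left(- \frac{1}{7332}\right)\right) - 12 = \left(- \frac{12324}{113} - \frac{142}{47}\right) - 12 = - \frac{595274}{5311} - 12 = - \frac{659006}{5311}$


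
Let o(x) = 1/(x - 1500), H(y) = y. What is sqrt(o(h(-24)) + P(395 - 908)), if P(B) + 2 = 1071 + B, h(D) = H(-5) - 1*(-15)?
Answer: sqrt(1234374110)/1490 ≈ 23.580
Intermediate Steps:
h(D) = 10 (h(D) = -5 - 1*(-15) = -5 + 15 = 10)
P(B) = 1069 + B (P(B) = -2 + (1071 + B) = 1069 + B)
o(x) = 1/(-1500 + x)
sqrt(o(h(-24)) + P(395 - 908)) = sqrt(1/(-1500 + 10) + (1069 + (395 - 908))) = sqrt(1/(-1490) + (1069 - 513)) = sqrt(-1/1490 + 556) = sqrt(828439/1490) = sqrt(1234374110)/1490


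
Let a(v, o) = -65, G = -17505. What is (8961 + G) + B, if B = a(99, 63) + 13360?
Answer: 4751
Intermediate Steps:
B = 13295 (B = -65 + 13360 = 13295)
(8961 + G) + B = (8961 - 17505) + 13295 = -8544 + 13295 = 4751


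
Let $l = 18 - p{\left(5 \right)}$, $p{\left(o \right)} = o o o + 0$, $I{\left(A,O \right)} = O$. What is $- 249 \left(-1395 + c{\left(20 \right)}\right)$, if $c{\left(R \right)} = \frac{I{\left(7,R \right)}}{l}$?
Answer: $\frac{37171965}{107} \approx 3.474 \cdot 10^{5}$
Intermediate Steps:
$p{\left(o \right)} = o^{3}$ ($p{\left(o \right)} = o^{2} o + 0 = o^{3} + 0 = o^{3}$)
$l = -107$ ($l = 18 - 5^{3} = 18 - 125 = -107$)
$c{\left(R \right)} = - \frac{R}{107}$ ($c{\left(R \right)} = \frac{R}{-107} = R \left(- \frac{1}{107}\right) = - \frac{R}{107}$)
$- 249 \left(-1395 + c{\left(20 \right)}\right) = - 249 \left(-1395 - \frac{20}{107}\right) = \left(-249\right) \left(- \frac{149285}{107}\right) = \frac{37171965}{107}$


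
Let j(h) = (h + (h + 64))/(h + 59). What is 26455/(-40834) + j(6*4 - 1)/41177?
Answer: -44660593065/68938286338 ≈ -0.64783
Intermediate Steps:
j(h) = (64 + 2*h)/(59 + h) (j(h) = (h + (64 + h))/(59 + h) = (64 + 2*h)/(59 + h))
26455/(-40834) + j(6*4 - 1)/41177 = 26455/(-40834) + (2*(32 + (6*4 - 1))/(59 + (6*4 - 1)))/41177 = 26455*(-1/40834) + (2*(32 + (24 - 1))/(59 + (24 - 1)))*(1/41177) = -26455/40834 + (2*(32 + 23)/(59 + 23))*(1/41177) = -26455/40834 + (2*55/82)*(1/41177) = -26455/40834 + (2*(1/82)*55)*(1/41177) = -26455/40834 + (55/41)*(1/41177) = -26455/40834 + 55/1688257 = -44660593065/68938286338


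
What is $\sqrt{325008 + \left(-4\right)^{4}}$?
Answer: $4 \sqrt{20329} \approx 570.32$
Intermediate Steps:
$\sqrt{325008 + \left(-4\right)^{4}} = \sqrt{325008 + 256} = \sqrt{325264} = 4 \sqrt{20329}$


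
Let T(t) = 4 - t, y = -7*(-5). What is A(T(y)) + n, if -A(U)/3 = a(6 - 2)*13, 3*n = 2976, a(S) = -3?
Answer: 1109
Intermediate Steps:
n = 992 (n = (1/3)*2976 = 992)
y = 35
A(U) = 117 (A(U) = -(-9)*13 = -3*(-39) = 117)
A(T(y)) + n = 117 + 992 = 1109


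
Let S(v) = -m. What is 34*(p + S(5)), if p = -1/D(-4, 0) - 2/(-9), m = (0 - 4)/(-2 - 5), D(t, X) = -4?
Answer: -425/126 ≈ -3.3730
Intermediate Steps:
m = 4/7 (m = -4/(-7) = -4*(-⅐) = 4/7 ≈ 0.57143)
p = 17/36 (p = -1/(-4) - 2/(-9) = -1*(-¼) - 2*(-⅑) = ¼ + 2/9 = 17/36 ≈ 0.47222)
S(v) = -4/7 (S(v) = -1*4/7 = -4/7)
34*(p + S(5)) = 34*(17/36 - 4/7) = 34*(-25/252) = -425/126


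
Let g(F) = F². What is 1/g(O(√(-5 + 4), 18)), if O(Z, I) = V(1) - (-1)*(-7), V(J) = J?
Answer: 1/36 ≈ 0.027778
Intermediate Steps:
O(Z, I) = -6 (O(Z, I) = 1 - (-1)*(-7) = 1 - 1*7 = 1 - 7 = -6)
1/g(O(√(-5 + 4), 18)) = 1/((-6)²) = 1/36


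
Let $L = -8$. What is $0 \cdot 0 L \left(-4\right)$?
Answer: $0$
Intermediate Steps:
$0 \cdot 0 L \left(-4\right) = 0 \cdot 0 \left(-8\right) \left(-4\right) = 0 \left(-8\right) \left(-4\right) = 0 \left(-4\right) = 0$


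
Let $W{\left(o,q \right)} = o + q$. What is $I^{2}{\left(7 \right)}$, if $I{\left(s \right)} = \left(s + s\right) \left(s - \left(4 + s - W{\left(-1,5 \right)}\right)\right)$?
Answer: $0$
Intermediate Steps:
$I{\left(s \right)} = 0$ ($I{\left(s \right)} = \left(s + s\right) \left(s + \left(\left(\left(-1 + 5\right) - 4\right) - s\right)\right) = 2 s \left(s + \left(\left(4 - 4\right) - s\right)\right) = 2 s \left(s + \left(0 - s\right)\right) = 2 s \left(s - s\right) = 2 s 0 = 0$)
$I^{2}{\left(7 \right)} = 0^{2} = 0$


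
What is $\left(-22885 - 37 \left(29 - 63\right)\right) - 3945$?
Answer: $-25572$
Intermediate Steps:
$\left(-22885 - 37 \left(29 - 63\right)\right) - 3945 = \left(-22885 - -1258\right) - 3945 = \left(-22885 + 1258\right) - 3945 = -21627 - 3945 = -25572$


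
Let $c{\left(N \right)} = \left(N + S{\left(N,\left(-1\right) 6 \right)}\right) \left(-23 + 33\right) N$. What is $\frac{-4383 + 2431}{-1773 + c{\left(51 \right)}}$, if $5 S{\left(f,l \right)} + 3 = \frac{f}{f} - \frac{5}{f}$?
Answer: $- \frac{1952}{24023} \approx -0.081255$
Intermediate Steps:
$S{\left(f,l \right)} = - \frac{2}{5} - \frac{1}{f}$ ($S{\left(f,l \right)} = - \frac{3}{5} + \frac{\frac{f}{f} - \frac{5}{f}}{5} = - \frac{3}{5} + \frac{1 - \frac{5}{f}}{5} = - \frac{3}{5} + \left(\frac{1}{5} - \frac{1}{f}\right) = - \frac{2}{5} - \frac{1}{f}$)
$c{\left(N \right)} = N \left(-4 - \frac{10}{N} + 10 N\right)$ ($c{\left(N \right)} = \left(N - \left(\frac{2}{5} + \frac{1}{N}\right)\right) \left(-23 + 33\right) N = \left(- \frac{2}{5} + N - \frac{1}{N}\right) 10 N = \left(-4 - \frac{10}{N} + 10 N\right) N = N \left(-4 - \frac{10}{N} + 10 N\right)$)
$\frac{-4383 + 2431}{-1773 + c{\left(51 \right)}} = \frac{-4383 + 2431}{-1773 - \left(214 - 26010\right)} = - \frac{1952}{-1773 - -25796} = - \frac{1952}{-1773 + 25796} = - \frac{1952}{24023}$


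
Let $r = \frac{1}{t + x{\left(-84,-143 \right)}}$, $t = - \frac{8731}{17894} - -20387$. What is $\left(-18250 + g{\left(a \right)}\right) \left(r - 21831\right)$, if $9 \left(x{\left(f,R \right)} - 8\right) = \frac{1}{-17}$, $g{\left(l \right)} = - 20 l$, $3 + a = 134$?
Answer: $\frac{25439473677729974070}{55835710153} \approx 4.5561 \cdot 10^{8}$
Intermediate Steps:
$a = 131$ ($a = -3 + 134 = 131$)
$x{\left(f,R \right)} = \frac{1223}{153}$ ($x{\left(f,R \right)} = 8 + \frac{1}{9 \left(-17\right)} = 8 + \frac{1}{9} \left(- \frac{1}{17}\right) = 8 - \frac{1}{153} = \frac{1223}{153}$)
$t = \frac{364796247}{17894}$ ($t = \left(-8731\right) \frac{1}{17894} + 20387 = - \frac{8731}{17894} + 20387 = \frac{364796247}{17894} \approx 20387.0$)
$r = \frac{2737782}{55835710153}$ ($r = \frac{1}{\frac{364796247}{17894} + \frac{1223}{153}} = \frac{1}{\frac{55835710153}{2737782}} = \frac{2737782}{55835710153} \approx 4.9033 \cdot 10^{-5}$)
$\left(-18250 + g{\left(a \right)}\right) \left(r - 21831\right) = \left(-18250 - 2620\right) \left(\frac{2737782}{55835710153} - 21831\right) = \left(-18250 - 2620\right) \left(- \frac{1218949385612361}{55835710153}\right) = \left(-20870\right) \left(- \frac{1218949385612361}{55835710153}\right) = \frac{25439473677729974070}{55835710153}$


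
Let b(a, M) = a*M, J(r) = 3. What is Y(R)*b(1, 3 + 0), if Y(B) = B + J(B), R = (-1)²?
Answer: 12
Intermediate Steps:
b(a, M) = M*a
R = 1
Y(B) = 3 + B (Y(B) = B + 3 = 3 + B)
Y(R)*b(1, 3 + 0) = (3 + 1)*((3 + 0)*1) = 4*(3*1) = 4*3 = 12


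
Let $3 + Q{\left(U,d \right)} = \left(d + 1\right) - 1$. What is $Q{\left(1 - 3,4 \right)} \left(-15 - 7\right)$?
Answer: $-22$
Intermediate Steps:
$Q{\left(U,d \right)} = -3 + d$ ($Q{\left(U,d \right)} = -3 + \left(\left(d + 1\right) - 1\right) = -3 + \left(\left(1 + d\right) - 1\right) = -3 + d$)
$Q{\left(1 - 3,4 \right)} \left(-15 - 7\right) = \left(-3 + 4\right) \left(-15 - 7\right) = 1 \left(-22\right) = -22$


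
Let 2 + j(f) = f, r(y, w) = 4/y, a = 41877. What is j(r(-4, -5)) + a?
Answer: 41874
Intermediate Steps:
j(f) = -2 + f
j(r(-4, -5)) + a = (-2 + 4/(-4)) + 41877 = (-2 + 4*(-¼)) + 41877 = (-2 - 1) + 41877 = -3 + 41877 = 41874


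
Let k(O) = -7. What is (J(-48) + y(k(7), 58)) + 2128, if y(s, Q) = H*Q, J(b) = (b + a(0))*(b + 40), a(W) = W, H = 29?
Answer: 4194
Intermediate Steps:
J(b) = b*(40 + b) (J(b) = (b + 0)*(b + 40) = b*(40 + b))
y(s, Q) = 29*Q
(J(-48) + y(k(7), 58)) + 2128 = (-48*(40 - 48) + 29*58) + 2128 = (-48*(-8) + 1682) + 2128 = (384 + 1682) + 2128 = 2066 + 2128 = 4194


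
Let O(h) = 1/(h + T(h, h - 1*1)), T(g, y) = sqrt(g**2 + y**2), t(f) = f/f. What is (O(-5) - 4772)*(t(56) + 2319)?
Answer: -99636460/9 + 580*sqrt(61)/9 ≈ -1.1070e+7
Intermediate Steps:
t(f) = 1
O(h) = 1/(h + sqrt(h**2 + (-1 + h)**2)) (O(h) = 1/(h + sqrt(h**2 + (h - 1*1)**2)) = 1/(h + sqrt(h**2 + (h - 1)**2)) = 1/(h + sqrt(h**2 + (-1 + h)**2)))
(O(-5) - 4772)*(t(56) + 2319) = (1/(-5 + sqrt((-5)**2 + (-1 - 5)**2)) - 4772)*(1 + 2319) = (1/(-5 + sqrt(25 + (-6)**2)) - 4772)*2320 = (1/(-5 + sqrt(25 + 36)) - 4772)*2320 = (1/(-5 + sqrt(61)) - 4772)*2320 = (-4772 + 1/(-5 + sqrt(61)))*2320 = -11071040 + 2320/(-5 + sqrt(61))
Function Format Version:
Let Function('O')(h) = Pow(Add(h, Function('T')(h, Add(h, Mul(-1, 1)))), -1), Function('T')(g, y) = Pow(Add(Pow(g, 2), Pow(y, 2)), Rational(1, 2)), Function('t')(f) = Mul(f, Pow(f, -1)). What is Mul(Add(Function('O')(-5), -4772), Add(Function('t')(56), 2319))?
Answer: Add(Rational(-99636460, 9), Mul(Rational(580, 9), Pow(61, Rational(1, 2)))) ≈ -1.1070e+7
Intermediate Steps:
Function('t')(f) = 1
Function('O')(h) = Pow(Add(h, Pow(Add(Pow(h, 2), Pow(Add(-1, h), 2)), Rational(1, 2))), -1) (Function('O')(h) = Pow(Add(h, Pow(Add(Pow(h, 2), Pow(Add(h, Mul(-1, 1)), 2)), Rational(1, 2))), -1) = Pow(Add(h, Pow(Add(Pow(h, 2), Pow(Add(h, -1), 2)), Rational(1, 2))), -1) = Pow(Add(h, Pow(Add(Pow(h, 2), Pow(Add(-1, h), 2)), Rational(1, 2))), -1))
Mul(Add(Function('O')(-5), -4772), Add(Function('t')(56), 2319)) = Mul(Add(Pow(Add(-5, Pow(Add(Pow(-5, 2), Pow(Add(-1, -5), 2)), Rational(1, 2))), -1), -4772), Add(1, 2319)) = Mul(Add(Pow(Add(-5, Pow(Add(25, Pow(-6, 2)), Rational(1, 2))), -1), -4772), 2320) = Mul(Add(Pow(Add(-5, Pow(Add(25, 36), Rational(1, 2))), -1), -4772), 2320) = Mul(Add(Pow(Add(-5, Pow(61, Rational(1, 2))), -1), -4772), 2320) = Mul(Add(-4772, Pow(Add(-5, Pow(61, Rational(1, 2))), -1)), 2320) = Add(-11071040, Mul(2320, Pow(Add(-5, Pow(61, Rational(1, 2))), -1)))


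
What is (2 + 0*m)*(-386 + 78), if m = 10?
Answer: -616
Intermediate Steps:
(2 + 0*m)*(-386 + 78) = (2 + 0*10)*(-386 + 78) = (2 + 0)*(-308) = 2*(-308) = -616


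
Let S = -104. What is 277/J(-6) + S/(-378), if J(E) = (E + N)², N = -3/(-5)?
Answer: 49879/5103 ≈ 9.7744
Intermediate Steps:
N = ⅗ (N = -3*(-⅕) = ⅗ ≈ 0.60000)
J(E) = (⅗ + E)² (J(E) = (E + ⅗)² = (⅗ + E)²)
277/J(-6) + S/(-378) = 277/(((3 + 5*(-6))²/25)) - 104/(-378) = 277/(((3 - 30)²/25)) - 104*(-1/378) = 277/(((1/25)*(-27)²)) + 52/189 = 277/(((1/25)*729)) + 52/189 = 277/(729/25) + 52/189 = 277*(25/729) + 52/189 = 6925/729 + 52/189 = 49879/5103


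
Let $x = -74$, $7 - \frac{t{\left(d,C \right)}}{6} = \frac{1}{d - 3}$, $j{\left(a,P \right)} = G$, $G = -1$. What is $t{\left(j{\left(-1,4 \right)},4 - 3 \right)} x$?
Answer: $-3219$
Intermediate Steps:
$j{\left(a,P \right)} = -1$
$t{\left(d,C \right)} = 42 - \frac{6}{-3 + d}$ ($t{\left(d,C \right)} = 42 - \frac{6}{d - 3} = 42 - \frac{6}{-3 + d}$)
$t{\left(j{\left(-1,4 \right)},4 - 3 \right)} x = \frac{6 \left(-22 + 7 \left(-1\right)\right)}{-3 - 1} \left(-74\right) = \frac{6 \left(-22 - 7\right)}{-4} \left(-74\right) = 6 \left(- \frac{1}{4}\right) \left(-29\right) \left(-74\right) = \frac{87}{2} \left(-74\right) = -3219$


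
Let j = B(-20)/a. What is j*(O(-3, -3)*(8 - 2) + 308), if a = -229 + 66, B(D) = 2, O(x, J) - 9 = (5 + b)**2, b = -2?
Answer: -832/163 ≈ -5.1043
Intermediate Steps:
O(x, J) = 18 (O(x, J) = 9 + (5 - 2)**2 = 9 + 3**2 = 9 + 9 = 18)
a = -163
j = -2/163 (j = 2/(-163) = 2*(-1/163) = -2/163 ≈ -0.012270)
j*(O(-3, -3)*(8 - 2) + 308) = -2*(18*(8 - 2) + 308)/163 = -2*(18*6 + 308)/163 = -2*(108 + 308)/163 = -2/163*416 = -832/163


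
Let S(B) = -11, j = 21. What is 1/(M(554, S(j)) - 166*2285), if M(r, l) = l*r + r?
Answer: -1/384850 ≈ -2.5984e-6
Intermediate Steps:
M(r, l) = r + l*r
1/(M(554, S(j)) - 166*2285) = 1/(554*(1 - 11) - 166*2285) = 1/(554*(-10) - 379310) = 1/(-5540 - 379310) = 1/(-384850) = -1/384850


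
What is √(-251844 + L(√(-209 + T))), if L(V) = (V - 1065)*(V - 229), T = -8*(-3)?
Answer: √(-8144 - 1294*I*√185) ≈ 74.997 - 117.34*I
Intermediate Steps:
T = 24
L(V) = (-1065 + V)*(-229 + V)
√(-251844 + L(√(-209 + T))) = √(-251844 + (243885 + (√(-209 + 24))² - 1294*√(-209 + 24))) = √(-251844 + (243885 + (√(-185))² - 1294*I*√185)) = √(-251844 + (243885 + (I*√185)² - 1294*I*√185)) = √(-251844 + (243885 - 185 - 1294*I*√185)) = √(-251844 + (243700 - 1294*I*√185)) = √(-8144 - 1294*I*√185)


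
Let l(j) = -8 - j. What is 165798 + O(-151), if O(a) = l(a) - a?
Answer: 166092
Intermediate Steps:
O(a) = -8 - 2*a (O(a) = (-8 - a) - a = -8 - 2*a)
165798 + O(-151) = 165798 + (-8 - 2*(-151)) = 165798 + (-8 + 302) = 165798 + 294 = 166092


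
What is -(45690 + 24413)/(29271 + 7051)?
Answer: -6373/3302 ≈ -1.9300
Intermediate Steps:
-(45690 + 24413)/(29271 + 7051) = -70103/36322 = -1*6373/3302 = -6373/3302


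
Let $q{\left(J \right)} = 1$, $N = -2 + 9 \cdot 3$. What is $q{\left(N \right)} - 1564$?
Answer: $-1563$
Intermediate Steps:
$N = 25$ ($N = -2 + 27 = 25$)
$q{\left(N \right)} - 1564 = 1 - 1564 = -1563$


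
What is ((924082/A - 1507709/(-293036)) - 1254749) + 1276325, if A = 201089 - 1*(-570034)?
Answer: 4876893082838687/225966799428 ≈ 21582.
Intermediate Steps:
A = 771123 (A = 201089 + 570034 = 771123)
((924082/A - 1507709/(-293036)) - 1254749) + 1276325 = ((924082/771123 - 1507709/(-293036)) - 1254749) + 1276325 = ((924082*(1/771123) - 1507709*(-1/293036)) - 1254749) + 1276325 = ((924082/771123 + 1507709/293036) - 1254749) + 1276325 = (1433418380159/225966799428 - 1254749) + 1276325 = -283530182197103413/225966799428 + 1276325 = 4876893082838687/225966799428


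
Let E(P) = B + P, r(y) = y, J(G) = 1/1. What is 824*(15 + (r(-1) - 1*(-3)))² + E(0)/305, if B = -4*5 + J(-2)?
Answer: 72631461/305 ≈ 2.3814e+5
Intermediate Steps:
J(G) = 1
B = -19 (B = -4*5 + 1 = -20 + 1 = -19)
E(P) = -19 + P
824*(15 + (r(-1) - 1*(-3)))² + E(0)/305 = 824*(15 + (-1 - 1*(-3)))² + (-19 + 0)/305 = 824*(15 + (-1 + 3))² - 19*1/305 = 824*(15 + 2)² - 19/305 = 824*17² - 19/305 = 824*289 - 19/305 = 238136 - 19/305 = 72631461/305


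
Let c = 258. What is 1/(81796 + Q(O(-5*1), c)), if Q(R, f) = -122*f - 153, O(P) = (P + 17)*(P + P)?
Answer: 1/50167 ≈ 1.9933e-5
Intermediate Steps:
O(P) = 2*P*(17 + P) (O(P) = (17 + P)*(2*P) = 2*P*(17 + P))
Q(R, f) = -153 - 122*f
1/(81796 + Q(O(-5*1), c)) = 1/(81796 + (-153 - 122*258)) = 1/(81796 + (-153 - 31476)) = 1/(81796 - 31629) = 1/50167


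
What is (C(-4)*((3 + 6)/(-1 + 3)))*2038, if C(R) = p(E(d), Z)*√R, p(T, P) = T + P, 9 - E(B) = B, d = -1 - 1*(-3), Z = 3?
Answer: 183420*I ≈ 1.8342e+5*I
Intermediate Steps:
d = 2 (d = -1 + 3 = 2)
E(B) = 9 - B
p(T, P) = P + T
C(R) = 10*√R (C(R) = (3 + (9 - 1*2))*√R = (3 + (9 - 2))*√R = (3 + 7)*√R = 10*√R)
(C(-4)*((3 + 6)/(-1 + 3)))*2038 = ((10*√(-4))*((3 + 6)/(-1 + 3)))*2038 = ((10*(2*I))*(9/2))*2038 = ((20*I)*(9*(½)))*2038 = ((20*I)*(9/2))*2038 = (90*I)*2038 = 183420*I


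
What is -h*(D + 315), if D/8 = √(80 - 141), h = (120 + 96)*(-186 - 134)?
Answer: 21772800 + 552960*I*√61 ≈ 2.1773e+7 + 4.3188e+6*I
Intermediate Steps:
h = -69120 (h = 216*(-320) = -69120)
D = 8*I*√61 (D = 8*√(80 - 141) = 8*√(-61) = 8*(I*√61) = 8*I*√61 ≈ 62.482*I)
-h*(D + 315) = -(-69120)*(8*I*√61 + 315) = -(-69120)*(315 + 8*I*√61) = -(-21772800 - 552960*I*√61) = 21772800 + 552960*I*√61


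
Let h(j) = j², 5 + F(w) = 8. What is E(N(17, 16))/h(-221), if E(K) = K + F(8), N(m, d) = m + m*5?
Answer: 105/48841 ≈ 0.0021498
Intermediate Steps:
F(w) = 3 (F(w) = -5 + 8 = 3)
N(m, d) = 6*m (N(m, d) = m + 5*m = 6*m)
E(K) = 3 + K (E(K) = K + 3 = 3 + K)
E(N(17, 16))/h(-221) = (3 + 6*17)/((-221)²) = (3 + 102)/48841 = 105*(1/48841) = 105/48841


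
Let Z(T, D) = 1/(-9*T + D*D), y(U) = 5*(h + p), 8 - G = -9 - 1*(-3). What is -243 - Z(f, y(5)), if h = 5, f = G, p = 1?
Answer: -188083/774 ≈ -243.00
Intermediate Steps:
G = 14 (G = 8 - (-9 - 1*(-3)) = 8 - (-9 + 3) = 8 - 1*(-6) = 8 + 6 = 14)
f = 14
y(U) = 30 (y(U) = 5*(5 + 1) = 5*6 = 30)
Z(T, D) = 1/(D² - 9*T) (Z(T, D) = 1/(-9*T + D²) = 1/(D² - 9*T))
-243 - Z(f, y(5)) = -243 - 1/(30² - 9*14) = -243 - 1/(900 - 126) = -243 - 1/774 = -188083/774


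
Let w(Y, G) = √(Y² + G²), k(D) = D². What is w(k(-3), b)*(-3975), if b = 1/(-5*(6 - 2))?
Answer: -795*√32401/4 ≈ -35776.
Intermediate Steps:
b = -1/20 (b = 1/(-5*4) = 1/(-20) = -1/20 ≈ -0.050000)
w(Y, G) = √(G² + Y²)
w(k(-3), b)*(-3975) = √((-1/20)² + ((-3)²)²)*(-3975) = √(1/400 + 9²)*(-3975) = √(1/400 + 81)*(-3975) = √(32401/400)*(-3975) = (√32401/20)*(-3975) = -795*√32401/4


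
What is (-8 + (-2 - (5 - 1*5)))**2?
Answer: 100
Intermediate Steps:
(-8 + (-2 - (5 - 1*5)))**2 = (-8 + (-2 - (5 - 5)))**2 = (-8 + (-2 - 1*0))**2 = (-8 + (-2 + 0))**2 = (-8 - 2)**2 = (-10)**2 = 100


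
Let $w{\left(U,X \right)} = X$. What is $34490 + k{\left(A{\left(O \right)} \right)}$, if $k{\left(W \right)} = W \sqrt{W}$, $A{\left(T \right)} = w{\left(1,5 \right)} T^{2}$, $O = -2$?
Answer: $34490 + 40 \sqrt{5} \approx 34579.0$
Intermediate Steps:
$A{\left(T \right)} = 5 T^{2}$
$k{\left(W \right)} = W^{\frac{3}{2}}$
$34490 + k{\left(A{\left(O \right)} \right)} = 34490 + \left(5 \left(-2\right)^{2}\right)^{\frac{3}{2}} = 34490 + \left(5 \cdot 4\right)^{\frac{3}{2}} = 34490 + 20^{\frac{3}{2}} = 34490 + 40 \sqrt{5}$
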